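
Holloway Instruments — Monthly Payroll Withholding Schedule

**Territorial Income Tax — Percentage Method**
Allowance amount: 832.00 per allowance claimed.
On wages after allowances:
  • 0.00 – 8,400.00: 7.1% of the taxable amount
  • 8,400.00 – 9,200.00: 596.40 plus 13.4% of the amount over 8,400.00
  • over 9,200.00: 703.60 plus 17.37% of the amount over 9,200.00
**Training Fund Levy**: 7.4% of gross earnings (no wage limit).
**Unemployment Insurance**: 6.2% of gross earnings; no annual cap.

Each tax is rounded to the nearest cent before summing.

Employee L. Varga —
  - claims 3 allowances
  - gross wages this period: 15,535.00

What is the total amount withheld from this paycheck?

3,483.19

Territorial Income Tax: taxable = 15,535.00 − 3×832.00 = 13,039.00
  703.60 + 17.37% × (13,039.00 − 9,200.00) = 703.60 + 17.37% × 3,839.00 = 1,370.43
Training Fund Levy: 7.4% × 15,535.00 = 1,149.59
Unemployment Insurance: 6.2% × 15,535.00 = 963.17
Total: 1,370.43 + 1,149.59 + 963.17 = 3,483.19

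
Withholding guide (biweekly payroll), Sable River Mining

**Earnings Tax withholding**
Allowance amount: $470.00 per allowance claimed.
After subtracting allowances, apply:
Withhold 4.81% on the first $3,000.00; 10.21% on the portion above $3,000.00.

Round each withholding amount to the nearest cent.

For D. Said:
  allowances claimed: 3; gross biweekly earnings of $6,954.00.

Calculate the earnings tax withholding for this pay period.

Earnings Tax: taxable = $6,954.00 − 3×$470.00 = $5,544.00
  $144.30 + 10.21% × ($5,544.00 − $3,000.00) = $144.30 + 10.21% × $2,544.00 = $404.04

$404.04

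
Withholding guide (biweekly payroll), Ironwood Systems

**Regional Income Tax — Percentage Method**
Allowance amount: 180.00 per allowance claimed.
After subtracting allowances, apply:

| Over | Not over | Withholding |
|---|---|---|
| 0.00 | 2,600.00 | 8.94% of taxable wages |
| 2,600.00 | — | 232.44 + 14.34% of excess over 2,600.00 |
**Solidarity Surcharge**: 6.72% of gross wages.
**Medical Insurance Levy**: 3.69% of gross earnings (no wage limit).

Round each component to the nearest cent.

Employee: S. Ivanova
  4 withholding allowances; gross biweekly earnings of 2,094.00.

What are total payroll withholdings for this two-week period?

340.83

Regional Income Tax: taxable = 2,094.00 − 4×180.00 = 1,374.00
  8.94% × 1,374.00 = 122.84
Solidarity Surcharge: 6.72% × 2,094.00 = 140.72
Medical Insurance Levy: 3.69% × 2,094.00 = 77.27
Total: 122.84 + 140.72 + 77.27 = 340.83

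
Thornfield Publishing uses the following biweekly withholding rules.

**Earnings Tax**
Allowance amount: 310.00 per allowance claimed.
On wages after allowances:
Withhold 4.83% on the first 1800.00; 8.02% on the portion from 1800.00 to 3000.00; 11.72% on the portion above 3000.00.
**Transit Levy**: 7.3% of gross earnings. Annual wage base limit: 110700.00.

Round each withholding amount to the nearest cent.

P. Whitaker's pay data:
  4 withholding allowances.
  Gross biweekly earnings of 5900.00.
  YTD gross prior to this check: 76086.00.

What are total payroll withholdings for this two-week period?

Earnings Tax: taxable = 5900.00 − 4×310.00 = 4660.00
  183.18 + 11.72% × (4660.00 − 3000.00) = 183.18 + 11.72% × 1660.00 = 377.73
Transit Levy: 7.3% × 5900.00 = 430.70
Total: 377.73 + 430.70 = 808.43

808.43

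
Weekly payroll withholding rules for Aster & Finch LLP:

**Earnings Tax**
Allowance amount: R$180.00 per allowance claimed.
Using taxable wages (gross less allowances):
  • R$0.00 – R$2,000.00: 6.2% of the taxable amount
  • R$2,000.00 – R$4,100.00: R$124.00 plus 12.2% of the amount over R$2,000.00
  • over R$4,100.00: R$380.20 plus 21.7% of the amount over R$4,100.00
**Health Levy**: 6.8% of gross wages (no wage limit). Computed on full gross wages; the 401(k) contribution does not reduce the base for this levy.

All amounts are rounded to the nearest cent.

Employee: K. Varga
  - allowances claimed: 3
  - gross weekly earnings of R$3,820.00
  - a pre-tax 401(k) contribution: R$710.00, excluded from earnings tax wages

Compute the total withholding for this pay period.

R$453.30

Earnings Tax: taxable = R$3,820.00 − R$710.00 − 3×R$180.00 = R$2,570.00
  R$124.00 + 12.2% × (R$2,570.00 − R$2,000.00) = R$124.00 + 12.2% × R$570.00 = R$193.54
Health Levy: 6.8% × R$3,820.00 = R$259.76
Total: R$193.54 + R$259.76 = R$453.30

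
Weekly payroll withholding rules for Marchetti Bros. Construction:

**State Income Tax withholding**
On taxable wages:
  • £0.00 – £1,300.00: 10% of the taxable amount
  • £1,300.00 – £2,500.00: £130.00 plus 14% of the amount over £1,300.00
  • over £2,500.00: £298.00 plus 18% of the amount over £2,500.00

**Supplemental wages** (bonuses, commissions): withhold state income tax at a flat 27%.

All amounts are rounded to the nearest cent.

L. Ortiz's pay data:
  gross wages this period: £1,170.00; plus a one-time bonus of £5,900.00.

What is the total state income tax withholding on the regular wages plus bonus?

State Income Tax: taxable = £1,170.00
  10% × £1,170.00 = £117.00
Supplemental (27% flat on bonus): 27% × £5,900.00 = £1,593.00
Total state income tax: £117.00 + £1,593.00 = £1,710.00

£1,710.00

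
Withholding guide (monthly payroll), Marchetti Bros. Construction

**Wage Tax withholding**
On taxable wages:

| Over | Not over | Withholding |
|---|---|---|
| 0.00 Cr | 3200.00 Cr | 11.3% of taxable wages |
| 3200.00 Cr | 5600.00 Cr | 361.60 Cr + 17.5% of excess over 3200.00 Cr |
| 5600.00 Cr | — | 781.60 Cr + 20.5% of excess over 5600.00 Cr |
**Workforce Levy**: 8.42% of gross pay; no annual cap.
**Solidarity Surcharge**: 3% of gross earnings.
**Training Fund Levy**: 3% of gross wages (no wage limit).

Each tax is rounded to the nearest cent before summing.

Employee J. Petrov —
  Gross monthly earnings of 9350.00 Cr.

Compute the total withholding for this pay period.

Wage Tax: taxable = 9350.00 Cr
  781.60 Cr + 20.5% × (9350.00 Cr − 5600.00 Cr) = 781.60 Cr + 20.5% × 3750.00 Cr = 1550.35 Cr
Workforce Levy: 8.42% × 9350.00 Cr = 787.27 Cr
Solidarity Surcharge: 3% × 9350.00 Cr = 280.50 Cr
Training Fund Levy: 3% × 9350.00 Cr = 280.50 Cr
Total: 1550.35 Cr + 787.27 Cr + 280.50 Cr + 280.50 Cr = 2898.62 Cr

2898.62 Cr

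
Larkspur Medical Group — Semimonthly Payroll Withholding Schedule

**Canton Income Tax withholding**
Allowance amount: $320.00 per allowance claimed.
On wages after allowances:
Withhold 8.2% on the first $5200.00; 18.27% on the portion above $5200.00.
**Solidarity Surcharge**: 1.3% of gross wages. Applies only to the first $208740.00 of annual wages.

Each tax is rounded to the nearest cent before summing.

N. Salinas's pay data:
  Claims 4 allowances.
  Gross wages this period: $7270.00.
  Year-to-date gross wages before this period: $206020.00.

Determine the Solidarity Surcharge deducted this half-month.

$35.36

Solidarity Surcharge: cap $208740.00 − YTD $206020.00 = $2720.00 subject; 1.3% × $2720.00 = $35.36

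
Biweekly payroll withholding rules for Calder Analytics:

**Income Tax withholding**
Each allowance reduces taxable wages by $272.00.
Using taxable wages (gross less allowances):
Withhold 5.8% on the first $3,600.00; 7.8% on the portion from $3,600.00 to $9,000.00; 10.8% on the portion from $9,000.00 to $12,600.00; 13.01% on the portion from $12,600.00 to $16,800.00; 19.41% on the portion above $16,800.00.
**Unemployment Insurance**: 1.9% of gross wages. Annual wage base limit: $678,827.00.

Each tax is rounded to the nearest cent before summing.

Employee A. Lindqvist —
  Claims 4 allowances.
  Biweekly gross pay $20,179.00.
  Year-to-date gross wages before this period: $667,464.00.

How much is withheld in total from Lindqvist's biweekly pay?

Income Tax: taxable = $20,179.00 − 4×$272.00 = $19,091.00
  $1,565.22 + 19.41% × ($19,091.00 − $16,800.00) = $1,565.22 + 19.41% × $2,291.00 = $2,009.90
Unemployment Insurance: cap $678,827.00 − YTD $667,464.00 = $11,363.00 subject; 1.9% × $11,363.00 = $215.90
Total: $2,009.90 + $215.90 = $2,225.80

$2,225.80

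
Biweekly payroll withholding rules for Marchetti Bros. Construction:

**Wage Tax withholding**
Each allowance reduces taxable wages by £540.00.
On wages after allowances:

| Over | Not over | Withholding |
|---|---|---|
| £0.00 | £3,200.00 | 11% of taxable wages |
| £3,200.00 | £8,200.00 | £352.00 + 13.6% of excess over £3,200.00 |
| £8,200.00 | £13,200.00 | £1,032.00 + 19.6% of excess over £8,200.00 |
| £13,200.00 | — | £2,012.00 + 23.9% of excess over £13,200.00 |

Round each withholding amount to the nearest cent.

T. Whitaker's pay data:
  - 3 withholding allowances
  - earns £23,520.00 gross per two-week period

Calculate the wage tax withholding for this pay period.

£4,091.30

Wage Tax: taxable = £23,520.00 − 3×£540.00 = £21,900.00
  £2,012.00 + 23.9% × (£21,900.00 − £13,200.00) = £2,012.00 + 23.9% × £8,700.00 = £4,091.30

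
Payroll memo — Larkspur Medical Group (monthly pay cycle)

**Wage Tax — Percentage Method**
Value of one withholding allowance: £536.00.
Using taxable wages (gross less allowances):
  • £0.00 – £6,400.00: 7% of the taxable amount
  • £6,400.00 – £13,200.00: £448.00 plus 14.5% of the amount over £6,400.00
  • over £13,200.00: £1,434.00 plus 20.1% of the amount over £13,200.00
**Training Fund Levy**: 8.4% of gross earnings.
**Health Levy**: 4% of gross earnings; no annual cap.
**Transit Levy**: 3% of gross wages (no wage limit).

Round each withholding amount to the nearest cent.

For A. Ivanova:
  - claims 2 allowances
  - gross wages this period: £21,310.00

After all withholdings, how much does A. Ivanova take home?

£15,179.62

Wage Tax: taxable = £21,310.00 − 2×£536.00 = £20,238.00
  £1,434.00 + 20.1% × (£20,238.00 − £13,200.00) = £1,434.00 + 20.1% × £7,038.00 = £2,848.64
Training Fund Levy: 8.4% × £21,310.00 = £1,790.04
Health Levy: 4% × £21,310.00 = £852.40
Transit Levy: 3% × £21,310.00 = £639.30
Total withheld: £2,848.64 + £1,790.04 + £852.40 + £639.30 = £6,130.38
Net pay: £21,310.00 − £6,130.38 = £15,179.62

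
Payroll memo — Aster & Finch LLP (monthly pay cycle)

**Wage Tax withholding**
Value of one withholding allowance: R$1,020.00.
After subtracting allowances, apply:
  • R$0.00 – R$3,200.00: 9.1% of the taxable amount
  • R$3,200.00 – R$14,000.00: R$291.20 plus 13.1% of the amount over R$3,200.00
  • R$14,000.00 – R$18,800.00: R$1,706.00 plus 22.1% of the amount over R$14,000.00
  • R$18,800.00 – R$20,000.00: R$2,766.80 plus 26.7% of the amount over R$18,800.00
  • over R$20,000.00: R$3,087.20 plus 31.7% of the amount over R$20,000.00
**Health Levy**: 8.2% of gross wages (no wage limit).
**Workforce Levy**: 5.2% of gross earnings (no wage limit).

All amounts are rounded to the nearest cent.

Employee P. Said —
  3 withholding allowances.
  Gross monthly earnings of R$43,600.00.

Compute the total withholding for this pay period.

R$15,440.78

Wage Tax: taxable = R$43,600.00 − 3×R$1,020.00 = R$40,540.00
  R$3,087.20 + 31.7% × (R$40,540.00 − R$20,000.00) = R$3,087.20 + 31.7% × R$20,540.00 = R$9,598.38
Health Levy: 8.2% × R$43,600.00 = R$3,575.20
Workforce Levy: 5.2% × R$43,600.00 = R$2,267.20
Total: R$9,598.38 + R$3,575.20 + R$2,267.20 = R$15,440.78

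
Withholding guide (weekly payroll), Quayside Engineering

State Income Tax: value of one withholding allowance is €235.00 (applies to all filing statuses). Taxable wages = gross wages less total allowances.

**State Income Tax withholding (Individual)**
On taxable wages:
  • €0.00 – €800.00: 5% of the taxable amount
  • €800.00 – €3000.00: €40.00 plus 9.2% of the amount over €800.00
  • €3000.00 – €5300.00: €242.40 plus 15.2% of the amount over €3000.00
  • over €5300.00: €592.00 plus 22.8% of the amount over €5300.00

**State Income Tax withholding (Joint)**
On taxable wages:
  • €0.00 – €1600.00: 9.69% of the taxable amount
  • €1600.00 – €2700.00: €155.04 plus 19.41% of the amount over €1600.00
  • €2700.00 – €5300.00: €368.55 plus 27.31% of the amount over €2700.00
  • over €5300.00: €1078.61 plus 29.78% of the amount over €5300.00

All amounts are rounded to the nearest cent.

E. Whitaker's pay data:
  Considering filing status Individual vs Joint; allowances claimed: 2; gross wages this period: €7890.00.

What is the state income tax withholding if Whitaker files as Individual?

State Income Tax (Individual): taxable = €7890.00 − 2×€235.00 = €7420.00
  €592.00 + 22.8% × (€7420.00 − €5300.00) = €592.00 + 22.8% × €2120.00 = €1075.36

€1075.36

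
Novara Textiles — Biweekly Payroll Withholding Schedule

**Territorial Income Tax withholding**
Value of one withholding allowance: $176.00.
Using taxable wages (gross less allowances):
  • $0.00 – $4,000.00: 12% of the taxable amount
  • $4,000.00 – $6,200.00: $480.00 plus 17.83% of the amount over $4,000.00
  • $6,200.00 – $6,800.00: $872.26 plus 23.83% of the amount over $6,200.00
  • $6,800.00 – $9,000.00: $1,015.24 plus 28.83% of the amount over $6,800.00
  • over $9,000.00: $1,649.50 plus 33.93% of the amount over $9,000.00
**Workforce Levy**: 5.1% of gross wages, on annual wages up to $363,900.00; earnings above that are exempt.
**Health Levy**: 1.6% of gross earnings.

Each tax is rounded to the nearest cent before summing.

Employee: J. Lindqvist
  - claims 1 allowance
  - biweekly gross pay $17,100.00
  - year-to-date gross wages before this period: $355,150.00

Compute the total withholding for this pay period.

Territorial Income Tax: taxable = $17,100.00 − 1×$176.00 = $16,924.00
  $1,649.50 + 33.93% × ($16,924.00 − $9,000.00) = $1,649.50 + 33.93% × $7,924.00 = $4,338.11
Workforce Levy: cap $363,900.00 − YTD $355,150.00 = $8,750.00 subject; 5.1% × $8,750.00 = $446.25
Health Levy: 1.6% × $17,100.00 = $273.60
Total: $4,338.11 + $446.25 + $273.60 = $5,057.96

$5,057.96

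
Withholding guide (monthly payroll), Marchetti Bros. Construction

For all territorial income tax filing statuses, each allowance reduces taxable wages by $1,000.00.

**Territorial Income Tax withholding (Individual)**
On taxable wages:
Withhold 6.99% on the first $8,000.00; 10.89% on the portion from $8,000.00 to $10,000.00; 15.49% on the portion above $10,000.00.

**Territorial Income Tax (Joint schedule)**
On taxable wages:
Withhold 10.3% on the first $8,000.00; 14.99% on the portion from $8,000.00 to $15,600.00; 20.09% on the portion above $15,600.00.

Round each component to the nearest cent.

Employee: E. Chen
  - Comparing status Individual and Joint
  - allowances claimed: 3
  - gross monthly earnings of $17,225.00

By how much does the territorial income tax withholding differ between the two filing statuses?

$325.68

Territorial Income Tax (Individual): taxable = $17,225.00 − 3×$1,000.00 = $14,225.00
  $777.00 + 15.49% × ($14,225.00 − $10,000.00) = $777.00 + 15.49% × $4,225.00 = $1,431.45
Territorial Income Tax (Joint): taxable = $17,225.00 − 3×$1,000.00 = $14,225.00
  $824.00 + 14.99% × ($14,225.00 − $8,000.00) = $824.00 + 14.99% × $6,225.00 = $1,757.13
Difference: |$1,431.45 − $1,757.13| = $325.68 (higher under Joint)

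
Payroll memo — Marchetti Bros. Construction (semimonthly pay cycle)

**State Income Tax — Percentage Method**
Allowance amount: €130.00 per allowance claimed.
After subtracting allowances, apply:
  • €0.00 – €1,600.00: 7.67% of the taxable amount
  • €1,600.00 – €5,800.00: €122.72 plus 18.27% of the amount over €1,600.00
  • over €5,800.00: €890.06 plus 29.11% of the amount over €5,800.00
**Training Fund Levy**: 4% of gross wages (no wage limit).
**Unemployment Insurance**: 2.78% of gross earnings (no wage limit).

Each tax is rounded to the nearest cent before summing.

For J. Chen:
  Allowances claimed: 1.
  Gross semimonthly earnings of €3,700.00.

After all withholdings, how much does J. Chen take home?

State Income Tax: taxable = €3,700.00 − 1×€130.00 = €3,570.00
  €122.72 + 18.27% × (€3,570.00 − €1,600.00) = €122.72 + 18.27% × €1,970.00 = €482.64
Training Fund Levy: 4% × €3,700.00 = €148.00
Unemployment Insurance: 2.78% × €3,700.00 = €102.86
Total withheld: €482.64 + €148.00 + €102.86 = €733.50
Net pay: €3,700.00 − €733.50 = €2,966.50

€2,966.50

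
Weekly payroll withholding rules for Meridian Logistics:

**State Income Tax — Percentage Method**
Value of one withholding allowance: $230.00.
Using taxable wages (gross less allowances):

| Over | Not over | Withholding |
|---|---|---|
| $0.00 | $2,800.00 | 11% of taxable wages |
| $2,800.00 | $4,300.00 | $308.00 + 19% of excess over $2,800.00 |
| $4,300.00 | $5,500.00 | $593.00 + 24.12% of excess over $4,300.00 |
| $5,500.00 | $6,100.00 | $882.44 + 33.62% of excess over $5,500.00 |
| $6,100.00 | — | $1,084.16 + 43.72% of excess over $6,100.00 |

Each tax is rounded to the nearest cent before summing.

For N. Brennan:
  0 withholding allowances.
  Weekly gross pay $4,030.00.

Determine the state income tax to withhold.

State Income Tax: taxable = $4,030.00
  $308.00 + 19% × ($4,030.00 − $2,800.00) = $308.00 + 19% × $1,230.00 = $541.70

$541.70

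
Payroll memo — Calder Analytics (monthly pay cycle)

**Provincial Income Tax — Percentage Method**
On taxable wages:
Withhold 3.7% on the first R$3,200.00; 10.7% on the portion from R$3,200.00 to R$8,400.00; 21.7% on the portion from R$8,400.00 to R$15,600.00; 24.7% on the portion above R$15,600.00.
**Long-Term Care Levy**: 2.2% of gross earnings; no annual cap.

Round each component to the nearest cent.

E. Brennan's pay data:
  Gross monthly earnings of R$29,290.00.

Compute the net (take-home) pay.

Provincial Income Tax: taxable = R$29,290.00
  R$2,237.20 + 24.7% × (R$29,290.00 − R$15,600.00) = R$2,237.20 + 24.7% × R$13,690.00 = R$5,618.63
Long-Term Care Levy: 2.2% × R$29,290.00 = R$644.38
Total withheld: R$5,618.63 + R$644.38 = R$6,263.01
Net pay: R$29,290.00 − R$6,263.01 = R$23,026.99

R$23,026.99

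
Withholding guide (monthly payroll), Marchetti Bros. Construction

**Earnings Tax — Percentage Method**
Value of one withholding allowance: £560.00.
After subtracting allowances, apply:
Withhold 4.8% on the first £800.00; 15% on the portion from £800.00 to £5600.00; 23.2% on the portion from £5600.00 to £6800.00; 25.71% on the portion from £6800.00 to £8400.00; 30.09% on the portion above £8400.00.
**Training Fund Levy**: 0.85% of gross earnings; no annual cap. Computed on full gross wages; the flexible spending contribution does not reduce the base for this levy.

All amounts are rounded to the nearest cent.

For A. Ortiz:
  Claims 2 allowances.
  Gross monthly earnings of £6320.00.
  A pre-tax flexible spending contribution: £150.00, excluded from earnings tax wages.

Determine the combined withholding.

Earnings Tax: taxable = £6320.00 − £150.00 − 2×£560.00 = £5050.00
  £38.40 + 15% × (£5050.00 − £800.00) = £38.40 + 15% × £4250.00 = £675.90
Training Fund Levy: 0.85% × £6320.00 = £53.72
Total: £675.90 + £53.72 = £729.62

£729.62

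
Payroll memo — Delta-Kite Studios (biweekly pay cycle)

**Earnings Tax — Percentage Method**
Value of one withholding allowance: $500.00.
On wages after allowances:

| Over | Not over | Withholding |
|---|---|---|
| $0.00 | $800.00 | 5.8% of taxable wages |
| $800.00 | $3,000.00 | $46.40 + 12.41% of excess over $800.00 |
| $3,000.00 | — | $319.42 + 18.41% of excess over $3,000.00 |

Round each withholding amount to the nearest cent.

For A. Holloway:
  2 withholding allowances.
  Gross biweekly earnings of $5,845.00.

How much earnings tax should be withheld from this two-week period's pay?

$659.08

Earnings Tax: taxable = $5,845.00 − 2×$500.00 = $4,845.00
  $319.42 + 18.41% × ($4,845.00 − $3,000.00) = $319.42 + 18.41% × $1,845.00 = $659.08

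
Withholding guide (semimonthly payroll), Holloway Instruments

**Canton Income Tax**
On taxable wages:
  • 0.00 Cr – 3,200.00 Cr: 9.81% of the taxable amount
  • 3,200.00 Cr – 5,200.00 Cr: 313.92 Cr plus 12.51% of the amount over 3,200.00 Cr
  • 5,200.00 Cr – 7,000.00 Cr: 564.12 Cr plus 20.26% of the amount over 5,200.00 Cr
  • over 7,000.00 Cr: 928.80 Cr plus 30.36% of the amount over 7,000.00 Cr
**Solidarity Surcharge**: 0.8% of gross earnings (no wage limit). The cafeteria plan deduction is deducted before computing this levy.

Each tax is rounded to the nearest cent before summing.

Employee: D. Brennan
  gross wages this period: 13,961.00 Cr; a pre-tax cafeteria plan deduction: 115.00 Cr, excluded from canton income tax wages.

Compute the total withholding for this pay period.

3,118.02 Cr

Canton Income Tax: taxable = 13,961.00 Cr − 115.00 Cr = 13,846.00 Cr
  928.80 Cr + 30.36% × (13,846.00 Cr − 7,000.00 Cr) = 928.80 Cr + 30.36% × 6,846.00 Cr = 3,007.25 Cr
Solidarity Surcharge: 0.8% × 13,846.00 Cr = 110.77 Cr
Total: 3,007.25 Cr + 110.77 Cr = 3,118.02 Cr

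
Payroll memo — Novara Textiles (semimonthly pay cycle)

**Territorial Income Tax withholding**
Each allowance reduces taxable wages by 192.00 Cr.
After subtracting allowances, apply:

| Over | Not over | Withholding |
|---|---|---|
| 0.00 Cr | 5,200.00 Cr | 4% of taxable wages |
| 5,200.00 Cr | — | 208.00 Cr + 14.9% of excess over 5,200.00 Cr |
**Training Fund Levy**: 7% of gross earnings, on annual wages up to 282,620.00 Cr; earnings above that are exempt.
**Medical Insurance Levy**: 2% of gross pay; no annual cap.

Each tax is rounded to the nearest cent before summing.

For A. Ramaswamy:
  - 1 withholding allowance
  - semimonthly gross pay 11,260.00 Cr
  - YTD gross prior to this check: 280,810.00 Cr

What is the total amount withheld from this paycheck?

Territorial Income Tax: taxable = 11,260.00 Cr − 1×192.00 Cr = 11,068.00 Cr
  208.00 Cr + 14.9% × (11,068.00 Cr − 5,200.00 Cr) = 208.00 Cr + 14.9% × 5,868.00 Cr = 1,082.33 Cr
Training Fund Levy: cap 282,620.00 Cr − YTD 280,810.00 Cr = 1,810.00 Cr subject; 7% × 1,810.00 Cr = 126.70 Cr
Medical Insurance Levy: 2% × 11,260.00 Cr = 225.20 Cr
Total: 1,082.33 Cr + 126.70 Cr + 225.20 Cr = 1,434.23 Cr

1,434.23 Cr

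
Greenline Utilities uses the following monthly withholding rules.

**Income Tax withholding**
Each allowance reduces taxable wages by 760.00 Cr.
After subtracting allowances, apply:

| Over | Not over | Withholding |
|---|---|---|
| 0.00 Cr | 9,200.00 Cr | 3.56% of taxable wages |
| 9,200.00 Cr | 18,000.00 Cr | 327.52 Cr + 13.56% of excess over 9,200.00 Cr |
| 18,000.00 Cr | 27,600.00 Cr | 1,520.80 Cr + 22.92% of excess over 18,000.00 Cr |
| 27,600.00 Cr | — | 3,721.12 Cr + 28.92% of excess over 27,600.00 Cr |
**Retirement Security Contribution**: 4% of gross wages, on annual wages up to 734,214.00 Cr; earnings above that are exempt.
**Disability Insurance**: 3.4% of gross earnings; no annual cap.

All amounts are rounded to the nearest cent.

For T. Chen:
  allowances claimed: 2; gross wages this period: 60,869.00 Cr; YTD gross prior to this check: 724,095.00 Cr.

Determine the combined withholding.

Income Tax: taxable = 60,869.00 Cr − 2×760.00 Cr = 59,349.00 Cr
  3,721.12 Cr + 28.92% × (59,349.00 Cr − 27,600.00 Cr) = 3,721.12 Cr + 28.92% × 31,749.00 Cr = 12,902.93 Cr
Retirement Security Contribution: cap 734,214.00 Cr − YTD 724,095.00 Cr = 10,119.00 Cr subject; 4% × 10,119.00 Cr = 404.76 Cr
Disability Insurance: 3.4% × 60,869.00 Cr = 2,069.55 Cr
Total: 12,902.93 Cr + 404.76 Cr + 2,069.55 Cr = 15,377.24 Cr

15,377.24 Cr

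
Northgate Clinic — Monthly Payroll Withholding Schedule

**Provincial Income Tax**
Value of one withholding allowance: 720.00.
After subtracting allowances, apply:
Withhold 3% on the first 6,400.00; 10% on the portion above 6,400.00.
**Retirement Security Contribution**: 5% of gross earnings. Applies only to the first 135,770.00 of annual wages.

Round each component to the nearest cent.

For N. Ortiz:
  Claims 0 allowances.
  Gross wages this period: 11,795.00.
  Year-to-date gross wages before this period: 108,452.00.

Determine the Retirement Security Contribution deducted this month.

Retirement Security Contribution: 5% × 11,795.00 = 589.75

589.75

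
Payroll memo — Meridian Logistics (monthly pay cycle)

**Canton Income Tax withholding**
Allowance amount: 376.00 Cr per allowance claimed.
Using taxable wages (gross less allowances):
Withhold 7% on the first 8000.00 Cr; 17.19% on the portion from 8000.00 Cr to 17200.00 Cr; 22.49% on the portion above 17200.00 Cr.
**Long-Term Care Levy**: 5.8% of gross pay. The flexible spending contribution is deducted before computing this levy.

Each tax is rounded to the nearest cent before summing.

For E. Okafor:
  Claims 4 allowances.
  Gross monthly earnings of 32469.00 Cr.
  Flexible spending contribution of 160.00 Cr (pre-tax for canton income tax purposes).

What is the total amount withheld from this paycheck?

7075.16 Cr

Canton Income Tax: taxable = 32469.00 Cr − 160.00 Cr − 4×376.00 Cr = 30805.00 Cr
  2141.48 Cr + 22.49% × (30805.00 Cr − 17200.00 Cr) = 2141.48 Cr + 22.49% × 13605.00 Cr = 5201.24 Cr
Long-Term Care Levy: 5.8% × 32309.00 Cr = 1873.92 Cr
Total: 5201.24 Cr + 1873.92 Cr = 7075.16 Cr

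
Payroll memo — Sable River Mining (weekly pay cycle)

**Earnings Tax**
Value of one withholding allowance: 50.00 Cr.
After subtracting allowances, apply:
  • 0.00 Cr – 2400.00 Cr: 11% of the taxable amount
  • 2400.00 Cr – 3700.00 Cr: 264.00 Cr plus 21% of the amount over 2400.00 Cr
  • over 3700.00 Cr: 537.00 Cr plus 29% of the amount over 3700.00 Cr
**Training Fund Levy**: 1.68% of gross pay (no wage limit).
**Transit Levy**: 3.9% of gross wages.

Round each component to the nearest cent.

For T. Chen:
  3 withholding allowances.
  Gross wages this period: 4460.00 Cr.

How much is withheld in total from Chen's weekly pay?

Earnings Tax: taxable = 4460.00 Cr − 3×50.00 Cr = 4310.00 Cr
  537.00 Cr + 29% × (4310.00 Cr − 3700.00 Cr) = 537.00 Cr + 29% × 610.00 Cr = 713.90 Cr
Training Fund Levy: 1.68% × 4460.00 Cr = 74.93 Cr
Transit Levy: 3.9% × 4460.00 Cr = 173.94 Cr
Total: 713.90 Cr + 74.93 Cr + 173.94 Cr = 962.77 Cr

962.77 Cr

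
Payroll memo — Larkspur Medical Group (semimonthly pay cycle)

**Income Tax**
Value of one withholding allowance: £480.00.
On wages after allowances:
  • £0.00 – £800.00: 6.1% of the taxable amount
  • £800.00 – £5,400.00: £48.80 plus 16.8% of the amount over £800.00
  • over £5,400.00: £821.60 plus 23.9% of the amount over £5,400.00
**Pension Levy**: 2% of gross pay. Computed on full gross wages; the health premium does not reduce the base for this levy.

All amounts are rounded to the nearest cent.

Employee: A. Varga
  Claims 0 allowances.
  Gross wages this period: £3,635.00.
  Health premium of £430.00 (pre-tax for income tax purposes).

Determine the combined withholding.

£525.54

Income Tax: taxable = £3,635.00 − £430.00 = £3,205.00
  £48.80 + 16.8% × (£3,205.00 − £800.00) = £48.80 + 16.8% × £2,405.00 = £452.84
Pension Levy: 2% × £3,635.00 = £72.70
Total: £452.84 + £72.70 = £525.54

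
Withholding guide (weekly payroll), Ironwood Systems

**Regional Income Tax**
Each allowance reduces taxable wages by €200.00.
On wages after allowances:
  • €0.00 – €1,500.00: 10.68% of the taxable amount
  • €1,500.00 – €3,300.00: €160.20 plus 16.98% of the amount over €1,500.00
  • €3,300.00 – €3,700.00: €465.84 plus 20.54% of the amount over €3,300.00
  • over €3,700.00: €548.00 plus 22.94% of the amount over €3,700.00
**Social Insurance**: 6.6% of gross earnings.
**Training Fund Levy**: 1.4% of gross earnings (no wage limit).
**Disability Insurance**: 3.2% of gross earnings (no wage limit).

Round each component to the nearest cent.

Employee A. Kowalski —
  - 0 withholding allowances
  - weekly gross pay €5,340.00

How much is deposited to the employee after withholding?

€3,817.70

Regional Income Tax: taxable = €5,340.00
  €548.00 + 22.94% × (€5,340.00 − €3,700.00) = €548.00 + 22.94% × €1,640.00 = €924.22
Social Insurance: 6.6% × €5,340.00 = €352.44
Training Fund Levy: 1.4% × €5,340.00 = €74.76
Disability Insurance: 3.2% × €5,340.00 = €170.88
Total withheld: €924.22 + €352.44 + €74.76 + €170.88 = €1,522.30
Net pay: €5,340.00 − €1,522.30 = €3,817.70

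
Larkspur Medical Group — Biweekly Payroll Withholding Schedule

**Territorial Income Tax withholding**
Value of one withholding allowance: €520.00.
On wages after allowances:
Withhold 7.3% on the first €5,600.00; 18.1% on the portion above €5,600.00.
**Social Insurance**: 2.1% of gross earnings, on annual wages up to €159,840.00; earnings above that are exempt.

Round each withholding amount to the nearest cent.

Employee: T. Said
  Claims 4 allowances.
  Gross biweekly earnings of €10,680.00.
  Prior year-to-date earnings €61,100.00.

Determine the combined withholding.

Territorial Income Tax: taxable = €10,680.00 − 4×€520.00 = €8,600.00
  €408.80 + 18.1% × (€8,600.00 − €5,600.00) = €408.80 + 18.1% × €3,000.00 = €951.80
Social Insurance: 2.1% × €10,680.00 = €224.28
Total: €951.80 + €224.28 = €1,176.08

€1,176.08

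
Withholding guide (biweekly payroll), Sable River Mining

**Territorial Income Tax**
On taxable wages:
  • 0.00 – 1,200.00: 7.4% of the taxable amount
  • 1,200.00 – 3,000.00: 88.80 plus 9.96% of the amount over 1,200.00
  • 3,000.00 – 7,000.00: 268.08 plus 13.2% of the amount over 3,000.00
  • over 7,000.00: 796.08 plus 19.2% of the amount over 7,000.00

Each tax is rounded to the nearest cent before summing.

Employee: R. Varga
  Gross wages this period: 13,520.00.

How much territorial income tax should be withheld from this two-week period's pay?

Territorial Income Tax: taxable = 13,520.00
  796.08 + 19.2% × (13,520.00 − 7,000.00) = 796.08 + 19.2% × 6,520.00 = 2,047.92

2,047.92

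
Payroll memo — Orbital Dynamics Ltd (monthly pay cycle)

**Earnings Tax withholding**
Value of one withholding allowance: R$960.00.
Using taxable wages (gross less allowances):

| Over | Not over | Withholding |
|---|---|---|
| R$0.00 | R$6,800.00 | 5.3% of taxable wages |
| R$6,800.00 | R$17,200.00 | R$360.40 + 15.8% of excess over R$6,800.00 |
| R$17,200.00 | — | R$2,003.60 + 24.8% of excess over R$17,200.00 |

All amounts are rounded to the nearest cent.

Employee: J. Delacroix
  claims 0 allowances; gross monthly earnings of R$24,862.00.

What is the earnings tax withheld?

R$3,903.78

Earnings Tax: taxable = R$24,862.00
  R$2,003.60 + 24.8% × (R$24,862.00 − R$17,200.00) = R$2,003.60 + 24.8% × R$7,662.00 = R$3,903.78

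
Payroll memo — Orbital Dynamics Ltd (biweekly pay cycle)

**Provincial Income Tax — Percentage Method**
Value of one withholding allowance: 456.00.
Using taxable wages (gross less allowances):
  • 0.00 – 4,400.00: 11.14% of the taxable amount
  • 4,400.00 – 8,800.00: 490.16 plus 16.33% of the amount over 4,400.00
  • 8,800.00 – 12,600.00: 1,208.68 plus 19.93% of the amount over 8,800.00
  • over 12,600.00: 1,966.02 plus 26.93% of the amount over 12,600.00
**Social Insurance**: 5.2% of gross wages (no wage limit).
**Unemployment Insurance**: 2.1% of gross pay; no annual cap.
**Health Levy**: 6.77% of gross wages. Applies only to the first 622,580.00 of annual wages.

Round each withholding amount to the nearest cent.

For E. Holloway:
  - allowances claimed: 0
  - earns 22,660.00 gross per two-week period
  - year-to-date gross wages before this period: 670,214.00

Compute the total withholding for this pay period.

6,329.36

Provincial Income Tax: taxable = 22,660.00
  1,966.02 + 26.93% × (22,660.00 − 12,600.00) = 1,966.02 + 26.93% × 10,060.00 = 4,675.18
Social Insurance: 5.2% × 22,660.00 = 1,178.32
Unemployment Insurance: 2.1% × 22,660.00 = 475.86
Health Levy: YTD 670,214.00 ≥ cap 622,580.00 → 0.00
Total: 4,675.18 + 1,178.32 + 475.86 + 0.00 = 6,329.36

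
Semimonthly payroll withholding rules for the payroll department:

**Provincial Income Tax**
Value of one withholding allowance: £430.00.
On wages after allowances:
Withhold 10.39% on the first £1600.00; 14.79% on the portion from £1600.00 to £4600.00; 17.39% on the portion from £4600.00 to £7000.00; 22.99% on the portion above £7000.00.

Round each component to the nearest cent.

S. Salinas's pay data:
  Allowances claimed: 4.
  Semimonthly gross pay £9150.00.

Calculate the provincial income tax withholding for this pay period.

Provincial Income Tax: taxable = £9150.00 − 4×£430.00 = £7430.00
  £1027.30 + 22.99% × (£7430.00 − £7000.00) = £1027.30 + 22.99% × £430.00 = £1126.16

£1126.16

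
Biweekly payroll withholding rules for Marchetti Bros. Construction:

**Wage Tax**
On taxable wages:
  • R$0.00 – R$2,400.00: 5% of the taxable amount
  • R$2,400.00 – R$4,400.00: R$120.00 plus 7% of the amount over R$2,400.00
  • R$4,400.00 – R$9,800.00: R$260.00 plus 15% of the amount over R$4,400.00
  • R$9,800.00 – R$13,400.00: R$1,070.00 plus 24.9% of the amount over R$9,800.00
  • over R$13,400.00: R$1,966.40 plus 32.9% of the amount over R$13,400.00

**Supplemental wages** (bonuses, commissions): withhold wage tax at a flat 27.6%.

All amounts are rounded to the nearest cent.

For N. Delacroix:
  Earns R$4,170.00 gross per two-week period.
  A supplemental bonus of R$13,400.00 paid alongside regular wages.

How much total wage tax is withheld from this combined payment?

R$3,942.30

Wage Tax: taxable = R$4,170.00
  R$120.00 + 7% × (R$4,170.00 − R$2,400.00) = R$120.00 + 7% × R$1,770.00 = R$243.90
Supplemental (27.6% flat on bonus): 27.6% × R$13,400.00 = R$3,698.40
Total wage tax: R$243.90 + R$3,698.40 = R$3,942.30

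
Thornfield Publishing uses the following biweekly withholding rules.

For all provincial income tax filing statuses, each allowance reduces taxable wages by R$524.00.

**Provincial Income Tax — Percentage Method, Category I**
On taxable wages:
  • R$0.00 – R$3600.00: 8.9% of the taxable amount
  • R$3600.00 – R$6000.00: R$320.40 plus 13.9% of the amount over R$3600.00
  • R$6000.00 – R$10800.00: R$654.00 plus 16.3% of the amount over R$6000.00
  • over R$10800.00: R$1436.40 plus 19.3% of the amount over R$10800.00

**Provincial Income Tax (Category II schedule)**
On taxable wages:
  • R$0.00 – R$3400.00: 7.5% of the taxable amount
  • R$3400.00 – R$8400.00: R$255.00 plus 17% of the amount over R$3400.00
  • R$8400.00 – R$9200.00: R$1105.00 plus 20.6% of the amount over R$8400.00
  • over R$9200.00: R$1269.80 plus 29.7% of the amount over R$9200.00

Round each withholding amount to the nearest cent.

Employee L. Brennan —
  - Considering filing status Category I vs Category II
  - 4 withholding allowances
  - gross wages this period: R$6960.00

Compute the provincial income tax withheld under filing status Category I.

Provincial Income Tax (Category I): taxable = R$6960.00 − 4×R$524.00 = R$4864.00
  R$320.40 + 13.9% × (R$4864.00 − R$3600.00) = R$320.40 + 13.9% × R$1264.00 = R$496.10

R$496.10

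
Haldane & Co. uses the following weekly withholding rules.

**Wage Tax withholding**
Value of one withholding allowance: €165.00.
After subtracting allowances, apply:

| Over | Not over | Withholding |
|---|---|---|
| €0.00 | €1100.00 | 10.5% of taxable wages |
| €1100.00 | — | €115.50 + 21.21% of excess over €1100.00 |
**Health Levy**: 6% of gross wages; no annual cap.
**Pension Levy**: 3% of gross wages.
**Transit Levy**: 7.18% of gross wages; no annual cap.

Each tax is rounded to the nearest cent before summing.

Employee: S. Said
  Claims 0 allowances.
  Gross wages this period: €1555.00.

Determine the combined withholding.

Wage Tax: taxable = €1555.00
  €115.50 + 21.21% × (€1555.00 − €1100.00) = €115.50 + 21.21% × €455.00 = €212.01
Health Levy: 6% × €1555.00 = €93.30
Pension Levy: 3% × €1555.00 = €46.65
Transit Levy: 7.18% × €1555.00 = €111.65
Total: €212.01 + €93.30 + €46.65 + €111.65 = €463.61

€463.61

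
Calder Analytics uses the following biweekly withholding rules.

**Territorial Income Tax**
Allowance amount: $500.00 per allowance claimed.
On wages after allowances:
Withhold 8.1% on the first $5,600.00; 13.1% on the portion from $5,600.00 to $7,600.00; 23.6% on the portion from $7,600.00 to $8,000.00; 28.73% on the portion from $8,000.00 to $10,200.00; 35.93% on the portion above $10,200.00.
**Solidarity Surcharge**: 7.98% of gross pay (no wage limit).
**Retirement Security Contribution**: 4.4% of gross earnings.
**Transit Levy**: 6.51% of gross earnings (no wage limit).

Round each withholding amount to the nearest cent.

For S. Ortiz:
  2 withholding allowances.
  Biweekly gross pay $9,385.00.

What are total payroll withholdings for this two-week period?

Territorial Income Tax: taxable = $9,385.00 − 2×$500.00 = $8,385.00
  $810.00 + 28.73% × ($8,385.00 − $8,000.00) = $810.00 + 28.73% × $385.00 = $920.61
Solidarity Surcharge: 7.98% × $9,385.00 = $748.92
Retirement Security Contribution: 4.4% × $9,385.00 = $412.94
Transit Levy: 6.51% × $9,385.00 = $610.96
Total: $920.61 + $748.92 + $412.94 + $610.96 = $2,693.43

$2,693.43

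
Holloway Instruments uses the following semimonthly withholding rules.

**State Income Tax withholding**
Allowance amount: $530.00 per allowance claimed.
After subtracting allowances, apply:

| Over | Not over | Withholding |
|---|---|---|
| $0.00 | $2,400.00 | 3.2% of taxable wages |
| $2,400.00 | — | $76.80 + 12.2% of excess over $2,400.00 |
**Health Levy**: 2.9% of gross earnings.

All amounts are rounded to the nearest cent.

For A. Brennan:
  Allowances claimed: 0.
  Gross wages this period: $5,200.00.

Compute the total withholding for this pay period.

$569.20

State Income Tax: taxable = $5,200.00
  $76.80 + 12.2% × ($5,200.00 − $2,400.00) = $76.80 + 12.2% × $2,800.00 = $418.40
Health Levy: 2.9% × $5,200.00 = $150.80
Total: $418.40 + $150.80 = $569.20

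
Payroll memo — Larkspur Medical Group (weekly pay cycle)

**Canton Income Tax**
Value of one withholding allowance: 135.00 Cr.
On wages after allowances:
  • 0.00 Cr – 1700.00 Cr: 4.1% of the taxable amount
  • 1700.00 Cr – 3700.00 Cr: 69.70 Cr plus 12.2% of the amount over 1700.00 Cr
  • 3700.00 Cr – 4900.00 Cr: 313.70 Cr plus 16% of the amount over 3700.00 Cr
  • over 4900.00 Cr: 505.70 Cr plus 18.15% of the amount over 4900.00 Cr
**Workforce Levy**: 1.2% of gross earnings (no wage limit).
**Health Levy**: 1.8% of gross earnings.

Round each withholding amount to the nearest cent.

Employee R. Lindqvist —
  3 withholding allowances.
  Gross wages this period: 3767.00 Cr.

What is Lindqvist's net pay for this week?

3381.53 Cr

Canton Income Tax: taxable = 3767.00 Cr − 3×135.00 Cr = 3362.00 Cr
  69.70 Cr + 12.2% × (3362.00 Cr − 1700.00 Cr) = 69.70 Cr + 12.2% × 1662.00 Cr = 272.46 Cr
Workforce Levy: 1.2% × 3767.00 Cr = 45.20 Cr
Health Levy: 1.8% × 3767.00 Cr = 67.81 Cr
Total withheld: 272.46 Cr + 45.20 Cr + 67.81 Cr = 385.47 Cr
Net pay: 3767.00 Cr − 385.47 Cr = 3381.53 Cr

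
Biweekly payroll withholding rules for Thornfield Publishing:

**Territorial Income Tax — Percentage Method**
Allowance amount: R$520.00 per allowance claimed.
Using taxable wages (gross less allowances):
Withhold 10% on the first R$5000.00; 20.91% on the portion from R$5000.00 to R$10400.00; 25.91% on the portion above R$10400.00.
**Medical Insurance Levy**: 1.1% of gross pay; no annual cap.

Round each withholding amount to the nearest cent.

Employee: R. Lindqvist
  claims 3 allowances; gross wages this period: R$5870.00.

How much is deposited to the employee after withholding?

Territorial Income Tax: taxable = R$5870.00 − 3×R$520.00 = R$4310.00
  10% × R$4310.00 = R$431.00
Medical Insurance Levy: 1.1% × R$5870.00 = R$64.57
Total withheld: R$431.00 + R$64.57 = R$495.57
Net pay: R$5870.00 − R$495.57 = R$5374.43

R$5374.43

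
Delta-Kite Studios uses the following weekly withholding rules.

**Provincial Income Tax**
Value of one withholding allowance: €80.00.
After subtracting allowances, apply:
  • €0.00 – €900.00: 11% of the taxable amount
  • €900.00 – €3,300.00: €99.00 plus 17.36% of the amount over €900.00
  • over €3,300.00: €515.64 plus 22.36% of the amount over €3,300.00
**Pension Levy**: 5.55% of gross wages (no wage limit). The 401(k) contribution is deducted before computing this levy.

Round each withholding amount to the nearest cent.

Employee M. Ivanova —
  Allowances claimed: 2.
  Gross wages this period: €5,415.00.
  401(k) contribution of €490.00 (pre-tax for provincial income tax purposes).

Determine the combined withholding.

€1,116.55

Provincial Income Tax: taxable = €5,415.00 − €490.00 − 2×€80.00 = €4,765.00
  €515.64 + 22.36% × (€4,765.00 − €3,300.00) = €515.64 + 22.36% × €1,465.00 = €843.21
Pension Levy: 5.55% × €4,925.00 = €273.34
Total: €843.21 + €273.34 = €1,116.55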